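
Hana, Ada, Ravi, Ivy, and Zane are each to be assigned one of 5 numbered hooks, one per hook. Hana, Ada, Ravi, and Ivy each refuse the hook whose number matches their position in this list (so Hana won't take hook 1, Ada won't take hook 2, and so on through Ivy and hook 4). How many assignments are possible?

Let Aᵢ (for 1 ≤ i ≤ 4) be the placements that put person i in their forbidden hook. Any j of these fix j positions, leaving (5−j)! ways to fill the rest, and there are C(4,j) ways to pick which j.
By inclusion–exclusion, the number of valid placements is Σ_{j=0}^{4} (−1)^j C(4,j)·(5−j)!.
Computing: 120 − 96 + 36 − 8 + 1 = 53.

53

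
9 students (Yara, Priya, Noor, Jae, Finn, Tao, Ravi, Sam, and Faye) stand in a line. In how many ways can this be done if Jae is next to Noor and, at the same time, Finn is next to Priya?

Treat {Jae,Noor} as one block (2 orders) and {Finn,Priya} as another (2 orders).
That leaves 7 units to arrange: 2 × 2 × 7! = 4 × 5040 = 20160.

20160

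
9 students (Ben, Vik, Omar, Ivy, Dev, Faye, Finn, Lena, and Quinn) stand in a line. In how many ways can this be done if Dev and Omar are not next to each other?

Of the 9! = 362880 arrangements, those with Dev and Omar adjacent number 2 × 8! = 80640 (treat the pair as a block with 2 internal orders).
Complementary counting: 362880 − 80640 = 282240.

282240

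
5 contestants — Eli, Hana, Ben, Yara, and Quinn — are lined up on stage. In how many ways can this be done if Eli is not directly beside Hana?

72

Of the 5! = 120 arrangements, those with Eli and Hana adjacent number 2 × 4! = 48 (treat the pair as a block with 2 internal orders).
Complementary counting: 120 − 48 = 72.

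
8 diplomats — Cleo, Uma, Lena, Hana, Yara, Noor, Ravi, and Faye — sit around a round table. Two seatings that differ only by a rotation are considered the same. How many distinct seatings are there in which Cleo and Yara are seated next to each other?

Treat {Cleo, Yara} as one unit (2 internal orders) and seat the resulting 7 units around the table: (6)! circular arrangements.
So 2 × (6)! = 2 × 720 = 1440.

1440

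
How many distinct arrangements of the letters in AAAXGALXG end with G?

With the last slot taken by G, it remains to arrange the other 8 letters (AAAXALXG).
Those 8 letters have A appearing 4 times and X appearing twice, giving (8)!/(4!·2!) = 840.

840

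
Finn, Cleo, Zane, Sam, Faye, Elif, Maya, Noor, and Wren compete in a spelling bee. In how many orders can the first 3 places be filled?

504

There are 9 choices for 1st place, 8 for 2nd, and 7 for 3rd.
That gives 9 × 8 × 7 = 504.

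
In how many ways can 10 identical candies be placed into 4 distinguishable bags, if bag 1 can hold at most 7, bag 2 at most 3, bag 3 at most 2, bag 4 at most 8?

Ignoring the caps, the number of non-negative solutions to x_1+…+x_4 = 10 is C(13,3) = 286.
Subtract solutions that violate a single cap (substitute x_i' = x_i − (cap_i+1)): x_1 ≥ 8 gives C(5,3) = 10; x_2 ≥ 4 gives C(9,3) = 84; x_3 ≥ 3 gives C(10,3) = 120; x_4 ≥ 9 gives C(4,3) = 4. Together 218.
Add back pairs where two caps are both exceeded: 0 + 0 + 0 + 20 + 0 + 0 = 20.
By inclusion–exclusion the count is 286 − 218 + 20 = 88.

88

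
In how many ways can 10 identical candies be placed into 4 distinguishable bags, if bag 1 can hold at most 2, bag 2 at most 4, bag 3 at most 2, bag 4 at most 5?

18

Without the upper bounds there are C(13,3) = 286 ways to split 10 among 4 bags.
Subtract solutions that violate a single cap (substitute x_i' = x_i − (cap_i+1)): x_1 ≥ 3 gives C(10,3) = 120; x_2 ≥ 5 gives C(8,3) = 56; x_3 ≥ 3 gives C(10,3) = 120; x_4 ≥ 6 gives C(7,3) = 35. Together 331.
Add back pairs where two caps are both exceeded: 10 + 35 + 4 + 10 + 0 + 4 = 63.
By inclusion–exclusion the count is 286 − 331 + 63 = 18.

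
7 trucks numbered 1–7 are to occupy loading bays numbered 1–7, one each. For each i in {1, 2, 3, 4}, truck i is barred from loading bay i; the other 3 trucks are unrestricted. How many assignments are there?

Let Aᵢ (for 1 ≤ i ≤ 4) be the placements that put truck i in its forbidden loading bay. Any j of these fix j positions, leaving (7−j)! ways to fill the rest, and there are C(4,j) ways to pick which j.
By inclusion–exclusion, the number of valid placements is Σ_{j=0}^{4} (−1)^j C(4,j)·(7−j)!.
Computing: 5040 − 2880 + 720 − 96 + 6 = 2790.

2790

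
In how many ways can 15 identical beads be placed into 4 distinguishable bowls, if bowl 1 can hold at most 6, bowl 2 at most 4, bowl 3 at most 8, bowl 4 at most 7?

196

Without the upper bounds there are C(18,3) = 816 ways to split 15 among 4 bowls.
Subtract solutions that violate a single cap (substitute x_i' = x_i − (cap_i+1)): x_1 ≥ 7 gives C(11,3) = 165; x_2 ≥ 5 gives C(13,3) = 286; x_3 ≥ 9 gives C(9,3) = 84; x_4 ≥ 8 gives C(10,3) = 120. Together 655.
Add back pairs where two caps are both exceeded: 20 + 0 + 1 + 4 + 10 + 0 = 35.
By inclusion–exclusion the count is 816 − 655 + 35 = 196.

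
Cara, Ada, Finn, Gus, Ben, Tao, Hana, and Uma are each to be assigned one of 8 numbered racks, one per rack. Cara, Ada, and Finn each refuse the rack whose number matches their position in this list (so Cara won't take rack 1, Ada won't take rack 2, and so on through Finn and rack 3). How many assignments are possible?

Let Aᵢ (for i ∈ {1, 2, 3}) be the placements that put person i in their forbidden rack. Any j of these fix j positions, leaving (8−j)! ways to fill the rest, and there are C(3,j) ways to pick which j.
By inclusion–exclusion, the number of valid placements is Σ_{j=0}^{3} (−1)^j C(3,j)·(8−j)!.
Computing: 40320 − 15120 + 2160 − 120 = 27240.

27240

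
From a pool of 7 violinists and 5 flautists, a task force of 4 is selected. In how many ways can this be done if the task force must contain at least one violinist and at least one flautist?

455

With no constraint there are C(12,4) = 495 possible selections.
Subtract selections that omit an entire group: no violinists → C(5,4) = 5; no flautists → C(7,4) = 35.
Both groups omitted at once is impossible, so 495 − 40 = 455.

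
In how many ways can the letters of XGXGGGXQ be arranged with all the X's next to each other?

30

Treat the 3 copies of X as a single block. The multiset to arrange is then {XXX, G, G, G, G, Q}, 6 items in all.
That gives (6)!/(4!) = 30 arrangements.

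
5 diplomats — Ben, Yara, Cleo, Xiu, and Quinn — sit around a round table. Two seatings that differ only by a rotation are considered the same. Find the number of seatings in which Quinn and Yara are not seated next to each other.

All circular seatings of 5 people number (4)! = 24.
Those with Quinn next to Yara: fuse the pair into one unit and seat 4 units around a circle — 2·(3)! = 12.
Subtracting, 24 − 12 = 12.

12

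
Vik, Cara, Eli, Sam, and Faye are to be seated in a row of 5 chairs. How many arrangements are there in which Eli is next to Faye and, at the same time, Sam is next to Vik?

24

Treat {Eli,Faye} as one block (2 orders) and {Sam,Vik} as another (2 orders).
That leaves 3 units to arrange: 2 × 2 × 3! = 4 × 6 = 24.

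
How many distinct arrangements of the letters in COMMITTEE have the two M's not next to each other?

35280

There are 9!/(2!·2!·2!) = 45360 arrangements of COMMITTEE in total.
If the two M's are adjacent, glue them into one block, leaving 8 items to arrange: (8)!/(2!·2!) = 10080 ways.
Subtracting, 45360 − 10080 = 35280 arrangements keep the M's apart.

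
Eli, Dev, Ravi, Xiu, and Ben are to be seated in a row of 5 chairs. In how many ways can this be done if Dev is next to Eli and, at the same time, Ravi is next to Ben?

24

Treat {Dev,Eli} as one block (2 orders) and {Ravi,Ben} as another (2 orders).
That leaves 3 units to arrange: 2 × 2 × 3! = 4 × 6 = 24.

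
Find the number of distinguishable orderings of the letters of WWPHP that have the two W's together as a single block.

12

Treat the 2 copies of W as a single block. The multiset to arrange is then {WW, H, P, P}, 4 items in all.
That gives (4)!/(2!) = 12 arrangements.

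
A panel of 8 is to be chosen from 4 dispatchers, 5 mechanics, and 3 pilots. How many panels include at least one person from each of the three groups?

With no constraint there are C(12,8) = 495 possible selections.
Selections missing a whole group: no dispatchers → C(8,8) = 1; no mechanics → C(7,8) = 0; no pilots → C(9,8) = 9.
Add back selections omitting two groups (i.e. drawn from a single group): C(4,8) + C(5,8) + C(3,8) = 0.
By inclusion–exclusion: 495 − 10 + 0 = 485.

485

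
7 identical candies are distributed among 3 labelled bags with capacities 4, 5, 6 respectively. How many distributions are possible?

Without the upper bounds there are C(9,2) = 36 ways to split 7 among 3 bags.
Subtract solutions that violate a single cap (substitute x_i' = x_i − (cap_i+1)): x_1 ≥ 5 gives C(4,2) = 6; x_2 ≥ 6 gives C(3,2) = 3; x_3 ≥ 7 gives C(2,2) = 1. Together 10.
No two caps can be exceeded simultaneously, so the pair terms are all 0.
By inclusion–exclusion the count is 36 − 10 + 0 = 26.

26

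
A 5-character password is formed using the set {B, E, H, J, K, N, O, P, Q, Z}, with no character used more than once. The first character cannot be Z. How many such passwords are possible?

27216

The first character has 10−1 = 9 choices (anything except Z).
The remaining 4 characters are filled from the other 9 symbols without repetition: 9 × 8 × 7 × 6 = 3024.
Total: 9 × 3024 = 27216.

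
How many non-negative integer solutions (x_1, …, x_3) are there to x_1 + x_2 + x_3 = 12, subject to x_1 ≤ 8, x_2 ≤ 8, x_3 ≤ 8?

61

Without the upper bounds there are C(14,2) = 91 ways to split 12 among 3 variables.
Subtract solutions that violate a single cap (substitute x_i' = x_i − (cap_i+1)): x_1 ≥ 9 gives C(5,2) = 10; x_2 ≥ 9 gives C(5,2) = 10; x_3 ≥ 9 gives C(5,2) = 10. Together 30.
No two caps can be exceeded simultaneously, so the pair terms are all 0.
By inclusion–exclusion the count is 91 − 30 + 0 = 61.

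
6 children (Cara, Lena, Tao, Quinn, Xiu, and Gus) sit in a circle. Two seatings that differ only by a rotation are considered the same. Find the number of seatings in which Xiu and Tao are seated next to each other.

48

Treat {Xiu, Tao} as one unit (2 internal orders) and seat the resulting 5 units around the table: (4)! circular arrangements.
So 2 × (4)! = 2 × 24 = 48.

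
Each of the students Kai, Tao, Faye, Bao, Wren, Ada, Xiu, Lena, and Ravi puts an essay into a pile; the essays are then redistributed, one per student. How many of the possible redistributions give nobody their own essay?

Count assignments avoiding every fixed point. For any j of the 9 students fixed to their own essay, the other 9−j can be arranged in (9−j)! ways.
By inclusion–exclusion this is Σ_{j=0}^{9} (−1)^j C(9,j)·(9−j)!.
Computing: 362880 − 362880 + 181440 − 60480 + 15120 − 3024 + 504 − 72 + 9 − 1 = 133496.

133496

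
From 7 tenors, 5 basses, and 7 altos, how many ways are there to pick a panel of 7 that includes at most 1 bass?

Split by how many basses are chosen (0 through 1).
Sum: C(5,0)·C(14,7) + C(5,1)·C(14,6) = 3432 + 15015 = 18447.

18447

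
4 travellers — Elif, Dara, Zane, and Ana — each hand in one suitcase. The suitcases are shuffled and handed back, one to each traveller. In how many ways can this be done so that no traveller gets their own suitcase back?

Let Aᵢ be the assignments in which traveller i gets their own suitcase. We want the size of the complement of A₁∪…∪A_4.
By inclusion–exclusion this is Σ_{j=0}^{4} (−1)^j C(4,j)·(4−j)!.
Computing: 24 − 24 + 12 − 4 + 1 = 9.

9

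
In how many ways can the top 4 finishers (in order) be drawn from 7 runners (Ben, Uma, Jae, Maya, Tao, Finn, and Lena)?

840

There are 7 choices for 1st place, 6 for 2nd, and so on down to 4 for position 4.
That gives 7 × 6 × 5 × 4 = 840.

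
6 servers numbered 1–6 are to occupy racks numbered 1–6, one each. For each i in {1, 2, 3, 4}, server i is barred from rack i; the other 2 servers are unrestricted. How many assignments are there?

362

Let Aᵢ (for 1 ≤ i ≤ 4) be the placements that put server i in its forbidden rack. Any j of these fix j positions, leaving (6−j)! ways to fill the rest, and there are C(4,j) ways to pick which j.
By inclusion–exclusion, the number of valid placements is Σ_{j=0}^{4} (−1)^j C(4,j)·(6−j)!.
Computing: 720 − 480 + 144 − 24 + 2 = 362.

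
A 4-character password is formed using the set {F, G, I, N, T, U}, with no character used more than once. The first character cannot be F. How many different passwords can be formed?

300

The first character has 6−1 = 5 choices (anything except F).
The remaining 3 characters are filled from the other 5 symbols without repetition: 5 × 4 × 3 = 60.
Total: 5 × 60 = 300.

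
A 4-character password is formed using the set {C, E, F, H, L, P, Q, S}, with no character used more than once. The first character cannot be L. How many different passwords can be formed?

1470

The first character has 8−1 = 7 choices (anything except L).
The remaining 3 characters are filled from the other 7 symbols without repetition: 7 × 6 × 5 = 210.
Total: 7 × 210 = 1470.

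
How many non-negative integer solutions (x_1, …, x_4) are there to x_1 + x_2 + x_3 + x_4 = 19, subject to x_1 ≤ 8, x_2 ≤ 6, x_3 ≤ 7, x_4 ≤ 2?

Without the upper bounds there are C(22,3) = 1540 ways to split 19 among 4 variables.
Subtract solutions that violate a single cap (substitute x_i' = x_i − (cap_i+1)): x_1 ≥ 9 gives C(13,3) = 286; x_2 ≥ 7 gives C(15,3) = 455; x_3 ≥ 8 gives C(14,3) = 364; x_4 ≥ 3 gives C(19,3) = 969. Together 2074.
Add back pairs where two caps are both exceeded: 20 + 10 + 120 + 35 + 220 + 165 = 570.
Subtract triples: 0 + 1 + 0 + 4 = 5.
By inclusion–exclusion the count is 1540 − 2074 + 570 − 5 = 31.

31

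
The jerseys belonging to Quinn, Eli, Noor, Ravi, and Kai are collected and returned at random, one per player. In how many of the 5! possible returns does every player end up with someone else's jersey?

This is the derangement count D_5: permutations of 5 items with no fixed point.
By inclusion–exclusion this is Σ_{j=0}^{5} (−1)^j C(5,j)·(5−j)!.
Computing: 120 − 120 + 60 − 20 + 5 − 1 = 44.

44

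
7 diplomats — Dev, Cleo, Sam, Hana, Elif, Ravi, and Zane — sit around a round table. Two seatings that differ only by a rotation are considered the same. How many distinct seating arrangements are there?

Seat Dev anywhere (absorbing the rotational symmetry), then permute the other 6: (6)! = 720.

720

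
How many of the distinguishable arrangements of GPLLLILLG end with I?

With the last slot taken by I, it remains to arrange the other 8 letters (GPLLLLLG).
Those 8 letters have G appearing twice and L appearing 5 times, giving (8)!/(5!·2!) = 168.

168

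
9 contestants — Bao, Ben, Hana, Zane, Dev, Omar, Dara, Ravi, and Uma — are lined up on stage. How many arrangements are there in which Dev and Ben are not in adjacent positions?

282240

There are 9! = 362880 arrangements in all. If Dev and Ben are adjacent, merging them into one block gives 2·(8)! = 80640 arrangements.
So 362880 − 80640 = 282240 arrangements keep them apart.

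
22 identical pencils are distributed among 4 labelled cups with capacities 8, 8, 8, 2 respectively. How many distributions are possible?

31

Ignoring the caps, the number of non-negative solutions to x_1+…+x_4 = 22 is C(25,3) = 2300.
Subtract solutions that violate a single cap (substitute x_i' = x_i − (cap_i+1)): x_1 ≥ 9 gives C(16,3) = 560; x_2 ≥ 9 gives C(16,3) = 560; x_3 ≥ 9 gives C(16,3) = 560; x_4 ≥ 3 gives C(22,3) = 1540. Together 3220.
Add back pairs where two caps are both exceeded: 35 + 35 + 286 + 35 + 286 + 286 = 963.
Subtract triples: 0 + 4 + 4 + 4 = 12.
By inclusion–exclusion the count is 2300 − 3220 + 963 − 12 = 31.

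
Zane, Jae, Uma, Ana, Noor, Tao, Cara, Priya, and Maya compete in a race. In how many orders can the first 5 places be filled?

15120

This is an ordered selection of 5 from 9: P(9,5).
That gives 9 × 8 × 7 × 6 × 5 = 15120.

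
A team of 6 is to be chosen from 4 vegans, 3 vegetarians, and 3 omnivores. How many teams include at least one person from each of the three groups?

195

Unrestricted: C(10,6) = 210 ways to pick any 6 of the 10.
Subtract selections that omit an entire group: no vegans → C(6,6) = 1; no vegetarians → C(7,6) = 7; no omnivores → C(7,6) = 7.
Add back selections omitting two groups (i.e. drawn from a single group): C(4,6) + C(3,6) + C(3,6) = 0.
By inclusion–exclusion: 210 − 15 + 0 = 195.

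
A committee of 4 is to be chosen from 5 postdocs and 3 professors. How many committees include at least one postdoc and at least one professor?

Unrestricted: C(8,4) = 70 ways to pick any 4 of the 8.
Subtract selections that omit an entire group: no postdocs → C(3,4) = 0; no professors → C(5,4) = 5.
Both groups omitted at once is impossible, so 70 − 5 = 65.

65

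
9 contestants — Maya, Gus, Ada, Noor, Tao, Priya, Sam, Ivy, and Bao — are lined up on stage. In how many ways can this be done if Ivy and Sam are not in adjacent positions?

282240

Of the 9! = 362880 arrangements, those with Ivy and Sam adjacent number 2 × 8! = 80640 (treat the pair as a block with 2 internal orders).
Complementary counting: 362880 − 80640 = 282240.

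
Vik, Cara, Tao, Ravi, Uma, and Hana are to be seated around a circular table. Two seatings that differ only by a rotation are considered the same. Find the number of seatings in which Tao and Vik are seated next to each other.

48

Glue Tao and Vik into a block (2 internal orders). Seating 5 units around a circle gives (4)! arrangements.
So 2 × (4)! = 2 × 24 = 48.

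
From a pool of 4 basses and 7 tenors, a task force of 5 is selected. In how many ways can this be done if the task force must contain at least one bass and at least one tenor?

Total 5-person selections from all 11: C(11,5) = 462.
Subtract selections that omit an entire group: no basses → C(7,5) = 21; no tenors → C(4,5) = 0.
Both groups omitted at once is impossible, so 462 − 21 = 441.

441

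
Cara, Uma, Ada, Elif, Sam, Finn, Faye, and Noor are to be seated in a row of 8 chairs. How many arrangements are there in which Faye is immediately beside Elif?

10080

Place the 6 others and the Faye-Elif pair as 7 objects in a line; the pair has 2 internal arrangements.
So the count is 2·(7)! = 10080.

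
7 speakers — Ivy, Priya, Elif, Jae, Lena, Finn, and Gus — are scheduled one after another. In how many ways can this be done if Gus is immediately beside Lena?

1440

Treat {Gus, Lena} as a single unit. There are 6 units to order, and the pair itself can be ordered 2 ways.
So the count is 2·(6)! = 1440.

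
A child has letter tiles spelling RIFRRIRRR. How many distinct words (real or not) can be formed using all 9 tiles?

252

The 9 letters of RIFRRIRRR have repeats: I appearing twice and R appearing 6 times.
So there are 9! / (6!·2!) = 252 distinguishable arrangements.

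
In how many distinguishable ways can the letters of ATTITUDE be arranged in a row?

Letter multiplicities in ATTITUDE: A×1, D×1, E×1, I×1, T×3, U×1.
So there are 8! / (3!) = 6720 distinguishable arrangements.

6720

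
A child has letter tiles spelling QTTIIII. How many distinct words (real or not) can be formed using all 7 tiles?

The 7 letters of QTTIIII have repeats: I appearing 4 times and T appearing twice.
Dividing 7! = 5040 by 4!·2! = 48 for the repeated letters gives 105.

105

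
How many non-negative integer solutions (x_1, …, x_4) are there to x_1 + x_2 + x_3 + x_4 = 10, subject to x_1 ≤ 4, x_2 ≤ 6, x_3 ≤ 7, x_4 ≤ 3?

Ignoring the caps, the number of non-negative solutions to x_1+…+x_4 = 10 is C(13,3) = 286.
Subtract solutions that violate a single cap (substitute x_i' = x_i − (cap_i+1)): x_1 ≥ 5 gives C(8,3) = 56; x_2 ≥ 7 gives C(6,3) = 20; x_3 ≥ 8 gives C(5,3) = 10; x_4 ≥ 4 gives C(9,3) = 84. Together 170.
Add back pairs where two caps are both exceeded: 0 + 0 + 4 + 0 + 0 + 0 = 4.
By inclusion–exclusion the count is 286 − 170 + 4 = 120.

120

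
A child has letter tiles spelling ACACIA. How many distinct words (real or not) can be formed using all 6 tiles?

The 6 letters of ACACIA have repeats: A appearing 3 times and C appearing twice.
The number of distinct arrangements is 6!/(3!·2!) = 720/12 = 60.

60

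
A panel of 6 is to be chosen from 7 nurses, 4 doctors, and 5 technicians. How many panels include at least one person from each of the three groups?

Unrestricted: C(16,6) = 8008 ways to pick any 6 of the 16.
Subtract selections that omit an entire group: no nurses → C(9,6) = 84; no doctors → C(12,6) = 924; no technicians → C(11,6) = 462.
Add back selections omitting two groups (i.e. drawn from a single group): C(7,6) + C(4,6) + C(5,6) = 7.
By inclusion–exclusion: 8008 − 1470 + 7 = 6545.

6545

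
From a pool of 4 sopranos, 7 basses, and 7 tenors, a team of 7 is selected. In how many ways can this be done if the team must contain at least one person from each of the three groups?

27734

Total 7-person selections from all 18: C(18,7) = 31824.
Subtract selections that omit an entire group: no sopranos → C(14,7) = 3432; no basses → C(11,7) = 330; no tenors → C(11,7) = 330.
Add back selections omitting two groups (i.e. drawn from a single group): C(4,7) + C(7,7) + C(7,7) = 2.
By inclusion–exclusion: 31824 − 4092 + 2 = 27734.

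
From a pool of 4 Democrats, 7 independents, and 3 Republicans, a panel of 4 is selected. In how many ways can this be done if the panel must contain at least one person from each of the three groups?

Total 4-person selections from all 14: C(14,4) = 1001.
Selections missing a whole group: no Democrats → C(10,4) = 210; no independents → C(7,4) = 35; no Republicans → C(11,4) = 330.
Add back selections omitting two groups (i.e. drawn from a single group): C(4,4) + C(7,4) + C(3,4) = 36.
By inclusion–exclusion: 1001 − 575 + 36 = 462.

462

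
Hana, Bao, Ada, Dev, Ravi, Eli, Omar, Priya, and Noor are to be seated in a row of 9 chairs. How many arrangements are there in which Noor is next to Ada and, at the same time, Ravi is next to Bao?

Treat {Noor,Ada} as one block (2 orders) and {Ravi,Bao} as another (2 orders).
That leaves 7 units to arrange: 2 × 2 × 7! = 4 × 5040 = 20160.

20160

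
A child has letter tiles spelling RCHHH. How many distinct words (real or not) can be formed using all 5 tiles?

20

Letter multiplicities in RCHHH: C×1, H×3, R×1.
The number of distinct arrangements is 5!/(3!) = 120/6 = 20.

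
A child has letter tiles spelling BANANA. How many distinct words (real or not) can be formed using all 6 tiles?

60

The 6 letters of BANANA have repeats: A appearing 3 times and N appearing twice.
So there are 6! / (3!·2!) = 60 distinguishable arrangements.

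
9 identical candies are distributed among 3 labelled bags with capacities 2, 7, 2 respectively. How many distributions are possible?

6

By stars and bars, unrestricted non-negative solutions to x_1+…+x_3 = 9 number C(9+2,2) = 55.
Subtract solutions that violate a single cap (substitute x_i' = x_i − (cap_i+1)): x_1 ≥ 3 gives C(8,2) = 28; x_2 ≥ 8 gives C(3,2) = 3; x_3 ≥ 3 gives C(8,2) = 28. Together 59.
Add back pairs where two caps are both exceeded: 0 + 10 + 0 = 10.
By inclusion–exclusion the count is 55 − 59 + 10 = 6.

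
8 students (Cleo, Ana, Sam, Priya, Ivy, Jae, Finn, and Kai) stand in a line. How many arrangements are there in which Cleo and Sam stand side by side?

10080

Place the 6 others and the Cleo-Sam pair as 7 objects in a line; the pair has 2 internal arrangements.
So the count is 2·(7)! = 10080.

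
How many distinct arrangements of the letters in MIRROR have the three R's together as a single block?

24

Treat the 3 copies of R as a single block. The multiset to arrange is then {RRR, I, M, O}, 4 items in all.
All 4 items are distinct, so there are (4)! = 24 arrangements.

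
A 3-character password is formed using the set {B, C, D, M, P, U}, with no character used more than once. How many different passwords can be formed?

This is a permutation of 3 out of 6: P(6,3) = 6!/3!.
6 × 5 × 4 = 120.

120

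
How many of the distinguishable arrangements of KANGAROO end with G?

1260

With the last slot taken by G, it remains to arrange the other 7 letters (KANAROO).
Those 7 letters have A appearing twice and O appearing twice, giving (7)!/(2!·2!) = 1260.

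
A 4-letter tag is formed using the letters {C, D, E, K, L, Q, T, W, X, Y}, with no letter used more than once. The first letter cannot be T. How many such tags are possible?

4536

The first letter has 10−1 = 9 choices (anything except T).
The remaining 3 letters are filled from the other 9 symbols without repetition: 9 × 8 × 7 = 504.
Total: 9 × 504 = 4536.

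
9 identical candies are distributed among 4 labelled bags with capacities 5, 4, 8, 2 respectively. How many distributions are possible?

Ignoring the caps, the number of non-negative solutions to x_1+…+x_4 = 9 is C(12,3) = 220.
Subtract solutions that violate a single cap (substitute x_i' = x_i − (cap_i+1)): x_1 ≥ 6 gives C(6,3) = 20; x_2 ≥ 5 gives C(7,3) = 35; x_3 ≥ 9 gives C(3,3) = 1; x_4 ≥ 3 gives C(9,3) = 84. Together 140.
Add back pairs where two caps are both exceeded: 0 + 0 + 1 + 0 + 4 + 0 = 5.
By inclusion–exclusion the count is 220 − 140 + 5 = 85.

85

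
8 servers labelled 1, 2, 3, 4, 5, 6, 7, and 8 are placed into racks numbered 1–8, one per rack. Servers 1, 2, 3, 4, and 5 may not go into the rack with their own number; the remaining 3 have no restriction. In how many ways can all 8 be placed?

Let Aᵢ (for 1 ≤ i ≤ 5) be the placements that put server i in its forbidden rack. Any j of these fix j positions, leaving (8−j)! ways to fill the rest, and there are C(5,j) ways to pick which j.
By inclusion–exclusion, the number of valid placements is Σ_{j=0}^{5} (−1)^j C(5,j)·(8−j)!.
Computing: 40320 − 25200 + 7200 − 1200 + 120 − 6 = 21234.

21234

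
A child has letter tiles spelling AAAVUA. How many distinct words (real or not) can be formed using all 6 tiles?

30

Letter multiplicities in AAAVUA: A×4, U×1, V×1.
Dividing 6! = 720 by 4! = 24 for the repeated letters gives 30.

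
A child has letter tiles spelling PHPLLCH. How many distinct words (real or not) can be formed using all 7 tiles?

630

The 7 letters of PHPLLCH have repeats: H appearing twice, L appearing twice, and P appearing twice.
So there are 7! / (2!·2!·2!) = 630 distinguishable arrangements.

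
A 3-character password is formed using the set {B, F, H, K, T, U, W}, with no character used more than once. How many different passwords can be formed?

Choose and order 3 of the 7 symbols: the first character has 7 options, the next 6, then 5.
7 × 6 × 5 = 210.

210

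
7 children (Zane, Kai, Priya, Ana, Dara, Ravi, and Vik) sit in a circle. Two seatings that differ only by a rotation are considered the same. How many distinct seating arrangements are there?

720

Around a circle, 7 distinct people have 7!/7 = (6)! = 720 rotationally distinct seatings.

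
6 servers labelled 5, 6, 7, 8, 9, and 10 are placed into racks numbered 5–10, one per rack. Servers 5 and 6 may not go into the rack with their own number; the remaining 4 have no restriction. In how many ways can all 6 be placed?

Let Aᵢ (for i ∈ {5, 6}) be the placements that put server i in its forbidden rack. Any j of these fix j positions, leaving (6−j)! ways to fill the rest, and there are C(2,j) ways to pick which j.
By inclusion–exclusion, the number of valid placements is Σ_{j=0}^{2} (−1)^j C(2,j)·(6−j)!.
Computing: 720 − 240 + 24 = 504.

504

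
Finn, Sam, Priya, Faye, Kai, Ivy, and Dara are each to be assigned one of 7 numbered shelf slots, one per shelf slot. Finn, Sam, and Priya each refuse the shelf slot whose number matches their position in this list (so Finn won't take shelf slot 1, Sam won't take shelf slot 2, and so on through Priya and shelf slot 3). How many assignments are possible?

Let Aᵢ (for i ∈ {1, 2, 3}) be the placements that put person i in their forbidden shelf slot. Any j of these fix j positions, leaving (7−j)! ways to fill the rest, and there are C(3,j) ways to pick which j.
By inclusion–exclusion, the number of valid placements is Σ_{j=0}^{3} (−1)^j C(3,j)·(7−j)!.
Computing: 5040 − 2160 + 360 − 24 = 3216.

3216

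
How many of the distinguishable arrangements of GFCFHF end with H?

Fix H in the last position and arrange the remaining 5 letters.
Those 5 letters have F appearing 3 times, giving (5)!/(3!) = 20.

20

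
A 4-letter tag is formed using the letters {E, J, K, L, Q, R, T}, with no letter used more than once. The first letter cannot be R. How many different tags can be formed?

The first letter has 7−1 = 6 choices (anything except R).
The remaining 3 letters are filled from the other 6 symbols without repetition: 6 × 5 × 4 = 120.
Total: 6 × 120 = 720.

720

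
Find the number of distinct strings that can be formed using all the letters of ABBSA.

ABBSA has 5 letters with A appearing twice and B appearing twice.
The number of distinct arrangements is 5!/(2!·2!) = 120/4 = 30.

30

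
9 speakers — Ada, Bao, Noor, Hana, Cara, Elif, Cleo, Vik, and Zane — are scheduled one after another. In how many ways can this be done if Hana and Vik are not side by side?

There are 9! = 362880 arrangements in all. If Hana and Vik are adjacent, merging them into one block gives 2·(8)! = 80640 arrangements.
Complementary counting: 362880 − 80640 = 282240.

282240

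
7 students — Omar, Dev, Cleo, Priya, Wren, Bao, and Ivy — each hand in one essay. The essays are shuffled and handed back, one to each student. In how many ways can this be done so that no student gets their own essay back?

1854

Let Aᵢ be the assignments in which student i gets their own essay. We want the size of the complement of A₁∪…∪A_7.
By inclusion–exclusion this is Σ_{j=0}^{7} (−1)^j C(7,j)·(7−j)!.
Computing: 5040 − 5040 + 2520 − 840 + 210 − 42 + 7 − 1 = 1854.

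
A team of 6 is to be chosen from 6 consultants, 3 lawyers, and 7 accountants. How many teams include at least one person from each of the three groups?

6006

Unrestricted: C(16,6) = 8008 ways to pick any 6 of the 16.
Selections missing a whole group: no consultants → C(10,6) = 210; no lawyers → C(13,6) = 1716; no accountants → C(9,6) = 84.
Add back selections omitting two groups (i.e. drawn from a single group): C(6,6) + C(3,6) + C(7,6) = 8.
By inclusion–exclusion: 8008 − 2010 + 8 = 6006.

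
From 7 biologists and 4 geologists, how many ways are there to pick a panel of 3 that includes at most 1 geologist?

119

Split by how many geologists are chosen (0 through 1).
Sum: C(4,0)·C(7,3) + C(4,1)·C(7,2) = 35 + 84 = 119.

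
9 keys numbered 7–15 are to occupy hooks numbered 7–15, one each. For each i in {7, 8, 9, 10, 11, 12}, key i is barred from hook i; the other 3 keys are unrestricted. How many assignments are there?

183822

Let Aᵢ (for 7 ≤ i ≤ 12) be the placements that put key i in its forbidden hook. Any j of these fix j positions, leaving (9−j)! ways to fill the rest, and there are C(6,j) ways to pick which j.
By inclusion–exclusion, the number of valid placements is Σ_{j=0}^{6} (−1)^j C(6,j)·(9−j)!.
Computing: 362880 − 241920 + 75600 − 14400 + 1800 − 144 + 6 = 183822.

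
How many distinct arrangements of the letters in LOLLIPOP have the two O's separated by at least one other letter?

1260

Total arrangements of LOLLIPOP: 8!/(3!·2!·2!) = 1680.
If the two O's are adjacent, glue them into one block, leaving 7 items to arrange: (7)!/(3!·2!) = 420 ways.
Hence 1680 − 420 = 1260.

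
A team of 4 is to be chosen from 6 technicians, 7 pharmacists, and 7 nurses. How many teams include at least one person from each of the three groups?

Total 4-person selections from all 20: C(20,4) = 4845.
Selections missing a whole group: no technicians → C(14,4) = 1001; no pharmacists → C(13,4) = 715; no nurses → C(13,4) = 715.
Add back selections omitting two groups (i.e. drawn from a single group): C(6,4) + C(7,4) + C(7,4) = 85.
By inclusion–exclusion: 4845 − 2431 + 85 = 2499.

2499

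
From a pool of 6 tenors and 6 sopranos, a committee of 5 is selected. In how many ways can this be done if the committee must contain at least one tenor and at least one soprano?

With no constraint there are C(12,5) = 792 possible selections.
Subtract selections that omit an entire group: no tenors → C(6,5) = 6; no sopranos → C(6,5) = 6.
Both groups omitted at once is impossible, so 792 − 12 = 780.

780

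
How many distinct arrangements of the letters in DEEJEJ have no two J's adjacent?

40

Total arrangements of DEEJEJ: 6!/(3!·2!) = 60.
If the two J's are adjacent, glue them into one block, leaving 5 items to arrange: (5)!/(3!) = 20 ways.
Hence 60 − 20 = 40.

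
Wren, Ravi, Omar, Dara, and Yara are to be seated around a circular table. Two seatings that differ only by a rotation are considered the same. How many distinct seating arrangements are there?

Fix one person's seat to break rotational symmetry; the remaining 4 people can be arranged in (4)! = 24 ways.

24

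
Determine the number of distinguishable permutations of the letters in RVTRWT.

180

The 6 letters of RVTRWT have repeats: R appearing twice and T appearing twice.
Dividing 6! = 720 by 2!·2! = 4 for the repeated letters gives 180.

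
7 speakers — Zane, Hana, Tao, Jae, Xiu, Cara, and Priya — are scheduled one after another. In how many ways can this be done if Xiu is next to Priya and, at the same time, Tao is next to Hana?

480

Treat {Xiu,Priya} as one block (2 orders) and {Tao,Hana} as another (2 orders).
That leaves 5 units to arrange: 2 × 2 × 5! = 4 × 120 = 480.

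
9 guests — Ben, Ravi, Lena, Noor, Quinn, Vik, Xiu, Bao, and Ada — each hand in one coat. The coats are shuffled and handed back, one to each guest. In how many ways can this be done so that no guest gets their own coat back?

133496

Count assignments avoiding every fixed point. For any j of the 9 guests fixed to their own coat, the other 9−j can be arranged in (9−j)! ways.
By inclusion–exclusion this is Σ_{j=0}^{9} (−1)^j C(9,j)·(9−j)!.
Computing: 362880 − 362880 + 181440 − 60480 + 15120 − 3024 + 504 − 72 + 9 − 1 = 133496.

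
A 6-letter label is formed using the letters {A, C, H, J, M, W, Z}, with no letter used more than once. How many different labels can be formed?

5040

This is a permutation of 6 out of 7: P(7,6) = 7!/1!.
7 × 6 × 5 × 4 × 3 × 2 = 5040.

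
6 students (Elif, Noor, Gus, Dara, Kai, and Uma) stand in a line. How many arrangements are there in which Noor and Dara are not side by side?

There are 6! = 720 arrangements in all. If Noor and Dara are adjacent, merging them into one block gives 2·(5)! = 240 arrangements.
Complementary counting: 720 − 240 = 480.

480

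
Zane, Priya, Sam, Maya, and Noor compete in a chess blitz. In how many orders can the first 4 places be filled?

This is an ordered selection of 4 from 5: P(5,4).
That gives 5 × 4 × 3 × 2 = 120.

120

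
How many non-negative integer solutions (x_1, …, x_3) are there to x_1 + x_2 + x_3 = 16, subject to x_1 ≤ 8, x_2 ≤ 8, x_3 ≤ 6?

Without the upper bounds there are C(18,2) = 153 ways to split 16 among 3 variables.
Subtract solutions that violate a single cap (substitute x_i' = x_i − (cap_i+1)): x_1 ≥ 9 gives C(9,2) = 36; x_2 ≥ 9 gives C(9,2) = 36; x_3 ≥ 7 gives C(11,2) = 55. Together 127.
Add back pairs where two caps are both exceeded: 0 + 1 + 1 = 2.
By inclusion–exclusion the count is 153 − 127 + 2 = 28.

28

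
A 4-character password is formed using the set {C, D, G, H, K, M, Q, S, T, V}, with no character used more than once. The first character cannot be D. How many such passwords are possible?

4536

The first character has 10−1 = 9 choices (anything except D).
The remaining 3 characters are filled from the other 9 symbols without repetition: 9 × 8 × 7 = 504.
Total: 9 × 504 = 4536.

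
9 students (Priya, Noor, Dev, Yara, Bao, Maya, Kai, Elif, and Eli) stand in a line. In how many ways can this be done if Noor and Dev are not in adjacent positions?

282240

Of the 9! = 362880 arrangements, those with Noor and Dev adjacent number 2 × 8! = 80640 (treat the pair as a block with 2 internal orders).
So 362880 − 80640 = 282240 arrangements keep them apart.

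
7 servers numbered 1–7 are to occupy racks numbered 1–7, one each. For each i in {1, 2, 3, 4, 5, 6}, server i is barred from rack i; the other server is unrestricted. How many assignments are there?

Let Aᵢ (for 1 ≤ i ≤ 6) be the placements that put server i in its forbidden rack. Any j of these fix j positions, leaving (7−j)! ways to fill the rest, and there are C(6,j) ways to pick which j.
By inclusion–exclusion, the number of valid placements is Σ_{j=0}^{6} (−1)^j C(6,j)·(7−j)!.
Computing: 5040 − 4320 + 1800 − 480 + 90 − 12 + 1 = 2119.

2119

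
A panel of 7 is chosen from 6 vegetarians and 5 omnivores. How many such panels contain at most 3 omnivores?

Split by how many omnivores are chosen (0 through 3).
Sum: C(5,0)·C(6,7) + C(5,1)·C(6,6) + C(5,2)·C(6,5) + C(5,3)·C(6,4) = 0 + 5 + 60 + 150 = 215.

215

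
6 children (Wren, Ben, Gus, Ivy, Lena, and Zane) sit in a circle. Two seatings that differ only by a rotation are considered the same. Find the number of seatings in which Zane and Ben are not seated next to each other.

All circular seatings of 6 people number (5)! = 120.
Those with Zane next to Ben: fuse the pair into one unit and seat 5 units around a circle — 2·(4)! = 48.
Subtracting, 120 − 48 = 72.

72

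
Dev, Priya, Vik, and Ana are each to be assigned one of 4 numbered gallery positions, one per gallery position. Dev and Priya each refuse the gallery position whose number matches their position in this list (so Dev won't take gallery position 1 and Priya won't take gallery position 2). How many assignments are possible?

Let Aᵢ (for i ∈ {1, 2}) be the placements that put person i in their forbidden gallery position. Any j of these fix j positions, leaving (4−j)! ways to fill the rest, and there are C(2,j) ways to pick which j.
By inclusion–exclusion, the number of valid placements is Σ_{j=0}^{2} (−1)^j C(2,j)·(4−j)!.
Computing: 24 − 12 + 2 = 14.

14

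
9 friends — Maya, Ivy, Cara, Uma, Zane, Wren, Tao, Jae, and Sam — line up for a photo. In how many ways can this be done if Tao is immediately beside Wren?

80640

Place the 7 others and the Tao-Wren pair as 8 objects in a line; the pair has 2 internal arrangements.
That gives 2 × 8! = 2 × 40320 = 80640.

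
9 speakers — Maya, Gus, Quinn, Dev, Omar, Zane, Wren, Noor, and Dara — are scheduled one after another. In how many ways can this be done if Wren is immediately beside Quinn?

Glue Wren and Quinn into one block (2 internal orders), leaving 8 units to arrange in a row.
So the count is 2·(8)! = 80640.

80640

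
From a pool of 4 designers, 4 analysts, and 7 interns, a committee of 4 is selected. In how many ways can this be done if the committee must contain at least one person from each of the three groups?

672

Total 4-person selections from all 15: C(15,4) = 1365.
Subtract selections that omit an entire group: no designers → C(11,4) = 330; no analysts → C(11,4) = 330; no interns → C(8,4) = 70.
Add back selections omitting two groups (i.e. drawn from a single group): C(4,4) + C(4,4) + C(7,4) = 37.
By inclusion–exclusion: 1365 − 730 + 37 = 672.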